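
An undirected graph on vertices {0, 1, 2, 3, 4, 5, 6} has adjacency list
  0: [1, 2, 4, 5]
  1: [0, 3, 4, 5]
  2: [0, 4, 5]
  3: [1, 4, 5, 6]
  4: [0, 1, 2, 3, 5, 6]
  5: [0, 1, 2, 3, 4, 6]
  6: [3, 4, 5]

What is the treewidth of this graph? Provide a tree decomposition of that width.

Every bag has size at most 4, so the width is 4 − 1 = 3 and tw(G) ≤ 3. On the other hand G contains the 4-clique {0, 1, 4, 5}. A clique must lie in a single bag of any decomposition, so no decomposition can have width below 3. Therefore the treewidth is 3.

Treewidth 3.
One such decomposition:
Bags: B1 = {0, 1, 4, 5}  B2 = {0, 2, 4, 5}  B3 = {1, 3, 4, 5}  B4 = {3, 4, 5, 6}
Tree: B1–B2, B1–B3, B3–B4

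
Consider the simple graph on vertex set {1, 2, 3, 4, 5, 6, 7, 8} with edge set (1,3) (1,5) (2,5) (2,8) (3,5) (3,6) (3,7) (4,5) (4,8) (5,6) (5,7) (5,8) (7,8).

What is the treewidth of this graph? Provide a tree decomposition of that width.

Every bag has size at most 3, so the width is 3 − 1 = 2 and tw(G) ≤ 2. Conversely, {2, 5, 8} is a clique of size 3, and the vertices of any clique must share a bag in every tree decomposition; so some bag has ≥ 3 vertices and tw(G) ≥ 2. Therefore the treewidth is 2.

Treewidth 2.
One optimal decomposition is:
Bags: B1 = {5, 7, 8}  B2 = {2, 5, 8}  B3 = {3, 5, 7}  B4 = {1, 3, 5}  B5 = {4, 5, 8}  B6 = {3, 5, 6}
Tree: B1–B2, B1–B3, B3–B4, B2–B5, B4–B6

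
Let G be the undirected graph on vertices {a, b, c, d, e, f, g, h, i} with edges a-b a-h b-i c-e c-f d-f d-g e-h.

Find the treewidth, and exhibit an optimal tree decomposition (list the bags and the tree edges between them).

Treewidth 1.
One optimal decomposition is:
Bags: B1 = {d, g}  B2 = {d, f}  B3 = {c, f}  B4 = {c, e}  B5 = {e, h}  B6 = {a, h}  B7 = {a, b}  B8 = {b, i}
Tree: B1–B2, B2–B3, B3–B4, B4–B5, B5–B6, B6–B7, B7–B8

Each bag holds 2 vertices, so the decomposition has width 1, which upper-bounds the treewidth. G has an edge, so its treewidth is at least 1. Hence tw(G) = 1 exactly.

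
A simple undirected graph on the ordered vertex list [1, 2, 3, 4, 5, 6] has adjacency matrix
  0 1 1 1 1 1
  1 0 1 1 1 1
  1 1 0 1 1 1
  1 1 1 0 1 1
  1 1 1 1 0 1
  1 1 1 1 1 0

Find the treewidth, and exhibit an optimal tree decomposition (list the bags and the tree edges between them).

Treewidth 5.
One optimal decomposition is:
Bags: B1 = {1, 2, 3, 4, 5, 6}
Tree: (single bag)

A single bag containing all 6 vertices is trivially a valid decomposition of width 5. Conversely, {1, 2, 3, 4, 5, 6} is a clique of size 6, and the vertices of any clique must share a bag in every tree decomposition; so some bag has ≥ 6 vertices and tw(G) ≥ 5. The upper and lower bounds meet at 5, so that is the treewidth.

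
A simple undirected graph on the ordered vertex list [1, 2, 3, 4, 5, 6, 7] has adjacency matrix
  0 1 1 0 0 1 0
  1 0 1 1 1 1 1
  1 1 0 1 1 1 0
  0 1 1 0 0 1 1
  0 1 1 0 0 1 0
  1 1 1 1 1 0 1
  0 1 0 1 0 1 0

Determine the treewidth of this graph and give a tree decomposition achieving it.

The largest bag has 4 vertices, giving width 3; this decomposition certifies tw(G) ≤ 3. Conversely, {1, 2, 3, 6} is a clique of size 4, and the vertices of any clique must share a bag in every tree decomposition; so some bag has ≥ 4 vertices and tw(G) ≥ 3. The upper and lower bounds meet at 3, so that is the treewidth.

Treewidth 3.
Bags: B1 = {2, 3, 4, 6}  B2 = {1, 2, 3, 6}  B3 = {2, 3, 5, 6}  B4 = {2, 4, 6, 7}
Tree: B1–B2, B2–B3, B1–B4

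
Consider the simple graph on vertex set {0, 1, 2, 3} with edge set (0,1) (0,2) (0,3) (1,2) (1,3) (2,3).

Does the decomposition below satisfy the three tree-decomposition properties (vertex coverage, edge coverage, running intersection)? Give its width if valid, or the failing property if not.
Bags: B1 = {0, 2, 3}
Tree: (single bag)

A tree decomposition must satisfy three properties: every vertex lies in some bag; for every edge, both endpoints lie together in some bag; and for every vertex, the bags containing it form a connected subtree. Here vertex 1 appears in no bag, so the decomposition is invalid.

No — vertex 1 appears in no bag.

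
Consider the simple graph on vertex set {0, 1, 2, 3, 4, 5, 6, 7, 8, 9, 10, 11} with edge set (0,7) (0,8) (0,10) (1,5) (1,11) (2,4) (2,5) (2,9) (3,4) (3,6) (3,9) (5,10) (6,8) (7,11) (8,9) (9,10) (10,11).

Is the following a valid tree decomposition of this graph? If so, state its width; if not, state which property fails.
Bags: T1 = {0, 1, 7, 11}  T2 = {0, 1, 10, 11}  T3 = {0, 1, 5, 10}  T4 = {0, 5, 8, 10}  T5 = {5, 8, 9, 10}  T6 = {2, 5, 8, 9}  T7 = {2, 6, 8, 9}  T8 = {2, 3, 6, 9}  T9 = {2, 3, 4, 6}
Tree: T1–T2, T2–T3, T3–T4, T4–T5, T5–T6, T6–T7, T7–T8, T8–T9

Every vertex of G appears in some bag (union = {0, 1, 2, 3, 4, 5, 6, 7, 8, 9, 10, 11}); every edge is covered by a bag; and for each vertex v the set of bags containing v is connected in the bag tree. The decomposition is therefore valid. The largest bag has 4 vertices, so the width is 3.

Yes; width 3.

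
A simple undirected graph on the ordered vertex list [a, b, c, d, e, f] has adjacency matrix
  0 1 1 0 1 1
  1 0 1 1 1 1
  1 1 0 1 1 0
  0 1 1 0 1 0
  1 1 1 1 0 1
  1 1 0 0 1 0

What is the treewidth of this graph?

3

A width-3 tree decomposition is:
Bags: B1 = {b, c, d, e}  B2 = {a, b, c, e}  B3 = {a, b, e, f}
Tree: B1–B2, B2–B3
The largest bag has 4 vertices, giving width 3; this decomposition certifies tw(G) ≤ 3. For the lower bound, the 4 vertices {b, c, d, e} are pairwise adjacent, and any tree decomposition puts a clique entirely inside one bag — forcing width ≥ 3. Therefore the treewidth is 3.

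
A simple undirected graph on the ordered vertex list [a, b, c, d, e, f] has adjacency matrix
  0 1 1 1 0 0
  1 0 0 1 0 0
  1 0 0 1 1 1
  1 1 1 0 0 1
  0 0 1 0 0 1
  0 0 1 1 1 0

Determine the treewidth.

A width-2 tree decomposition is:
Bags: B1 = {a, c, d}  B2 = {c, d, f}  B3 = {c, e, f}  B4 = {a, b, d}
Tree: B1–B2, B2–B3, B1–B4
Each bag holds 3 vertices, so the decomposition has width 2, which upper-bounds the treewidth. On the other hand G contains the 3-clique {c, d, f}. A clique must lie in a single bag of any decomposition, so no decomposition can have width below 2. Hence tw(G) = 2 exactly.

2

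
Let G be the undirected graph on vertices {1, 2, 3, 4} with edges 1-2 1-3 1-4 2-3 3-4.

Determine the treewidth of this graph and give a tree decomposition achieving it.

Every bag has size at most 3, so the width is 3 − 1 = 2 and tw(G) ≤ 2. On the other hand G contains the 3-clique {1, 2, 3}. A clique must lie in a single bag of any decomposition, so no decomposition can have width below 2. Hence tw(G) = 2 exactly.

Treewidth 2.
One optimal decomposition is:
Bags: B1 = {1, 2, 3}  B2 = {1, 3, 4}
Tree: B1–B2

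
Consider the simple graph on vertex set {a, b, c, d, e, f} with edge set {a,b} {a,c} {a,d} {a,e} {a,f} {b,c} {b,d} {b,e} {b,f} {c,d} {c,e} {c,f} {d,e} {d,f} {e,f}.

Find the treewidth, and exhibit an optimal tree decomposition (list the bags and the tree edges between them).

A single bag containing all 6 vertices is trivially a valid decomposition of width 5. For the lower bound, the 6 vertices {a, b, c, d, e, f} are pairwise adjacent, and any tree decomposition puts a clique entirely inside one bag — forcing width ≥ 5. Hence tw(G) = 5 exactly.

Treewidth 5.
One optimal decomposition is:
Bags: B1 = {a, b, c, d, e, f}
Tree: (single bag)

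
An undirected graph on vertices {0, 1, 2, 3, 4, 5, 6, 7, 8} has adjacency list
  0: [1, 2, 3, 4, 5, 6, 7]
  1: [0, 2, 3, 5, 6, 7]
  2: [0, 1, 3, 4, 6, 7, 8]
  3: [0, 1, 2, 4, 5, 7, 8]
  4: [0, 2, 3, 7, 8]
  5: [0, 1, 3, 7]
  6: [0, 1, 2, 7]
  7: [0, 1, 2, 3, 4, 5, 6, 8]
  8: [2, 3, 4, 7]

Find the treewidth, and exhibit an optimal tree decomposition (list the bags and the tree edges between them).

The largest bag has 5 vertices, giving width 4; this decomposition certifies tw(G) ≤ 4. On the other hand G contains the 5-clique {0, 1, 2, 3, 7}. A clique must lie in a single bag of any decomposition, so no decomposition can have width below 4. The upper and lower bounds meet at 4, so that is the treewidth.

Treewidth 4.
Bags: B1 = {0, 1, 3, 5, 7}  B2 = {0, 1, 2, 3, 7}  B3 = {0, 1, 2, 6, 7}  B4 = {0, 2, 3, 4, 7}  B5 = {2, 3, 4, 7, 8}
Tree: B1–B2, B2–B3, B2–B4, B4–B5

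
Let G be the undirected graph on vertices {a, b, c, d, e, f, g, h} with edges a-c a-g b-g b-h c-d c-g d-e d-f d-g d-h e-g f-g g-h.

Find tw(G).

A width-2 tree decomposition is:
Bags: B1 = {d, g, h}  B2 = {c, d, g}  B3 = {a, c, g}  B4 = {b, g, h}  B5 = {d, f, g}  B6 = {d, e, g}
Tree: B1–B2, B2–B3, B1–B4, B2–B5, B5–B6
The largest bag has 3 vertices, giving width 2; this decomposition certifies tw(G) ≤ 2. For the lower bound, the 3 vertices {d, e, g} are pairwise adjacent, and any tree decomposition puts a clique entirely inside one bag — forcing width ≥ 2. Therefore the treewidth is 2.

2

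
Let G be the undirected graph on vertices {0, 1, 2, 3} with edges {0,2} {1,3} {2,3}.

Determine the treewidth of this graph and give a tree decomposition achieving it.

Treewidth 1.
One optimal decomposition is:
Bags: B1 = {1, 3}  B2 = {2, 3}  B3 = {0, 2}
Tree: B1–B2, B2–B3

The largest bag has 2 vertices, giving width 1; this decomposition certifies tw(G) ≤ 1. G has an edge, so its treewidth is at least 1. Combining the bounds, tw(G) = 1.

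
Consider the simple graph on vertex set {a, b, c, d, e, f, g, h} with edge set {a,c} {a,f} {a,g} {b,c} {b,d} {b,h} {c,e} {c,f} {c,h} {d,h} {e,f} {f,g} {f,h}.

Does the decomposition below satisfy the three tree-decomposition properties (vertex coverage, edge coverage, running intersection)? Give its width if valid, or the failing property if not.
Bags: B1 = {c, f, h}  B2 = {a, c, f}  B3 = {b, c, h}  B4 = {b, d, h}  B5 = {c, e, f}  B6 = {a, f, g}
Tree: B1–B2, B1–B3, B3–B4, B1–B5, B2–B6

Yes; width 2.

Vertex coverage: the bags together contain {a, b, c, d, e, f, g, h}, the full vertex set. Edge coverage: each edge of G has both endpoints in at least one bag. Running intersection: for every vertex, the bags containing it form a connected subtree. All three properties hold, so this is a valid tree decomposition of width max|bag| − 1 = 2, and hence tw(G) ≤ 2.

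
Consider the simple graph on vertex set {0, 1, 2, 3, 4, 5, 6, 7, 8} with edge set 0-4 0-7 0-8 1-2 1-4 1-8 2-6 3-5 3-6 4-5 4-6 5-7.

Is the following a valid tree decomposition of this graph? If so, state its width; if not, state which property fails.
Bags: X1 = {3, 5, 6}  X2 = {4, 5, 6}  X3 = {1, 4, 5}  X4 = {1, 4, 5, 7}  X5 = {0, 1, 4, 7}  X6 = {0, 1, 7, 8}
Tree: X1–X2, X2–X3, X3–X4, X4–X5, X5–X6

No — vertex 2 appears in no bag.

A tree decomposition must satisfy three properties: every vertex lies in some bag; for every edge, both endpoints lie together in some bag; and for every vertex, the bags containing it form a connected subtree. Here vertex 2 appears in no bag, so the decomposition is invalid.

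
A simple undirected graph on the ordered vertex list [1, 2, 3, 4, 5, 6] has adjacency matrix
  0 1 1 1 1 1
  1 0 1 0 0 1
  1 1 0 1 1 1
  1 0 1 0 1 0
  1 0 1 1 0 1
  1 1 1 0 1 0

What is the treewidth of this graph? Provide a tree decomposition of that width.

Every bag has size at most 4, so the width is 4 − 1 = 3 and tw(G) ≤ 3. For the lower bound, the 4 vertices {1, 2, 3, 6} are pairwise adjacent, and any tree decomposition puts a clique entirely inside one bag — forcing width ≥ 3. Combining the bounds, tw(G) = 3.

Treewidth 3.
One such decomposition:
Bags: B1 = {1, 3, 5, 6}  B2 = {1, 3, 4, 5}  B3 = {1, 2, 3, 6}
Tree: B1–B2, B1–B3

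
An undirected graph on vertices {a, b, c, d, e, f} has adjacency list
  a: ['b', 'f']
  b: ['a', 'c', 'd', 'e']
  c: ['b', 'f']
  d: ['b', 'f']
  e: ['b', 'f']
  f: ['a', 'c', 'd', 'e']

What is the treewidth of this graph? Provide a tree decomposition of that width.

Treewidth 2.
One optimal decomposition is:
Bags: B1 = {b, d, f}  B2 = {b, c, f}  B3 = {b, e, f}  B4 = {a, b, f}
Tree: B1–B2, B2–B3, B3–B4

Each bag holds 3 vertices, so the decomposition has width 2, which upper-bounds the treewidth. The edges b–d–f–c–b form a cycle, so G is not a tree and its treewidth is at least 2. The upper and lower bounds meet at 2, so that is the treewidth.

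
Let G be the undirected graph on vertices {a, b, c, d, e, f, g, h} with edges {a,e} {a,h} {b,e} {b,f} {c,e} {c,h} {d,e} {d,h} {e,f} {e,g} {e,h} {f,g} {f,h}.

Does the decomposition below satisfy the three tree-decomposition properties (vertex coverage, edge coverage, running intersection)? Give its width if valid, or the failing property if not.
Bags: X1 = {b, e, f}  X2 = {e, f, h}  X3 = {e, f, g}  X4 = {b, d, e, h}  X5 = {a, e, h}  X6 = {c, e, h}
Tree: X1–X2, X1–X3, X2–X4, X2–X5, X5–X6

No — bags containing vertex b are not connected in the tree.

A tree decomposition must satisfy three properties: every vertex lies in some bag; for every edge, both endpoints lie together in some bag; and for every vertex, the bags containing it form a connected subtree. Here bags containing vertex b are not connected in the tree, so the decomposition is invalid.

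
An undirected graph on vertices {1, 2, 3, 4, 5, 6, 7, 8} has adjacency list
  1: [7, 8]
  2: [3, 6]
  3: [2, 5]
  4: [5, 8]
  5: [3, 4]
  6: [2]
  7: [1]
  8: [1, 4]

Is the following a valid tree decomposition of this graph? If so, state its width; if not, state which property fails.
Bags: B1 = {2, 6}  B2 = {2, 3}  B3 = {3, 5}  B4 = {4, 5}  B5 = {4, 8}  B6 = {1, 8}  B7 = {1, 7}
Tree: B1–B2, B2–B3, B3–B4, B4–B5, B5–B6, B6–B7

Yes; width 1.

Every vertex of G appears in some bag (union = {1, 2, 3, 4, 5, 6, 7, 8}); every edge is covered by a bag; and for each vertex v the set of bags containing v is connected in the bag tree. The decomposition is therefore valid. The largest bag has 2 vertices, so the width is 1.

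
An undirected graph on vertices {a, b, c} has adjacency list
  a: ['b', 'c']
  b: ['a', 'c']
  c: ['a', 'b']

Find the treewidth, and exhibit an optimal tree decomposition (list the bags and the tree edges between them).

Treewidth 2.
One optimal decomposition is:
Bags: B1 = {a, b, c}
Tree: (single bag)

A single bag containing all 3 vertices is trivially a valid decomposition of width 2. For the lower bound, the 3 vertices {a, b, c} are pairwise adjacent, and any tree decomposition puts a clique entirely inside one bag — forcing width ≥ 2. Therefore the treewidth is 2.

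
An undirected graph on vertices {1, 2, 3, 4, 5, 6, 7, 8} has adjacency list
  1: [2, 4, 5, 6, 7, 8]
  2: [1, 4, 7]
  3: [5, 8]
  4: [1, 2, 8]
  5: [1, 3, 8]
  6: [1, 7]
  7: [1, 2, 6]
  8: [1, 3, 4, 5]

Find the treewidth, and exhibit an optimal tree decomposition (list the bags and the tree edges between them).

The largest bag has 3 vertices, giving width 2; this decomposition certifies tw(G) ≤ 2. Conversely, {1, 4, 8} is a clique of size 3, and the vertices of any clique must share a bag in every tree decomposition; so some bag has ≥ 3 vertices and tw(G) ≥ 2. The upper and lower bounds meet at 2, so that is the treewidth.

Treewidth 2.
Bags: B1 = {1, 5, 8}  B2 = {1, 4, 8}  B3 = {3, 5, 8}  B4 = {1, 2, 4}  B5 = {1, 2, 7}  B6 = {1, 6, 7}
Tree: B1–B2, B1–B3, B2–B4, B4–B5, B5–B6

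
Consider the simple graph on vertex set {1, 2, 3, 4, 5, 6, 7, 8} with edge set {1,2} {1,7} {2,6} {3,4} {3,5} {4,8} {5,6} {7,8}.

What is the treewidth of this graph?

2

A width-2 tree decomposition is:
Bags: B1 = {1, 7, 8}  B2 = {1, 2, 8}  B3 = {2, 6, 8}  B4 = {5, 6, 8}  B5 = {3, 5, 8}  B6 = {3, 4, 8}
Tree: B1–B2, B2–B3, B3–B4, B4–B5, B5–B6
The largest bag has 3 vertices, giving width 2; this decomposition certifies tw(G) ≤ 2. For the lower bound, G contains the cycle 8–7–1–2–6–5–3–4–8, so G is not a forest; only forests have treewidth ≤ 1, hence tw(G) ≥ 2. Therefore the treewidth is 2.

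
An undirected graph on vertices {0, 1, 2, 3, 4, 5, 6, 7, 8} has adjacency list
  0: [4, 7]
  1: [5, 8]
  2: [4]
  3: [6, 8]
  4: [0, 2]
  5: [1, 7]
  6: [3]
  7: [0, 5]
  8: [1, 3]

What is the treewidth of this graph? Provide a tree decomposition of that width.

Treewidth 1.
One such decomposition:
Bags: B1 = {2, 4}  B2 = {0, 4}  B3 = {0, 7}  B4 = {5, 7}  B5 = {1, 5}  B6 = {1, 8}  B7 = {3, 8}  B8 = {3, 6}
Tree: B1–B2, B2–B3, B3–B4, B4–B5, B5–B6, B6–B7, B7–B8

Every bag has size at most 2, so the width is 2 − 1 = 1 and tw(G) ≤ 1. Since G has at least one edge (e.g. 2–4), it is not an edgeless graph, so tw(G) ≥ 1. Hence tw(G) = 1 exactly.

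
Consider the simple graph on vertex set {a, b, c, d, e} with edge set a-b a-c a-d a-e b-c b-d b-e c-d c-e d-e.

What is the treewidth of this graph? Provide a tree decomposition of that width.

A single bag containing all 5 vertices is trivially a valid decomposition of width 4. On the other hand G contains the 5-clique {a, b, c, d, e}. A clique must lie in a single bag of any decomposition, so no decomposition can have width below 4. Combining the bounds, tw(G) = 4.

Treewidth 4.
One such decomposition:
Bags: B1 = {a, b, c, d, e}
Tree: (single bag)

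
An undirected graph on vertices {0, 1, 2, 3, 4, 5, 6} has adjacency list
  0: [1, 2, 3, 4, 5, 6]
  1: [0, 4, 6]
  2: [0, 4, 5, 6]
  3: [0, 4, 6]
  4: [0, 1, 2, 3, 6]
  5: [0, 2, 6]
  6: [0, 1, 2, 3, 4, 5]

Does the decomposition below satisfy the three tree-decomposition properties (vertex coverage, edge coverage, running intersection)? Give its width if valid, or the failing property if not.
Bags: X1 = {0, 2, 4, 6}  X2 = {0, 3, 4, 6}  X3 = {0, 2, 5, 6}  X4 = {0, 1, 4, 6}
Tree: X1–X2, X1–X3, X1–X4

Every vertex of G appears in some bag (union = {0, 1, 2, 3, 4, 5, 6}); every edge is covered by a bag; and for each vertex v the set of bags containing v is connected in the bag tree. The decomposition is therefore valid. The largest bag has 4 vertices, so the width is 3.

Yes; width 3.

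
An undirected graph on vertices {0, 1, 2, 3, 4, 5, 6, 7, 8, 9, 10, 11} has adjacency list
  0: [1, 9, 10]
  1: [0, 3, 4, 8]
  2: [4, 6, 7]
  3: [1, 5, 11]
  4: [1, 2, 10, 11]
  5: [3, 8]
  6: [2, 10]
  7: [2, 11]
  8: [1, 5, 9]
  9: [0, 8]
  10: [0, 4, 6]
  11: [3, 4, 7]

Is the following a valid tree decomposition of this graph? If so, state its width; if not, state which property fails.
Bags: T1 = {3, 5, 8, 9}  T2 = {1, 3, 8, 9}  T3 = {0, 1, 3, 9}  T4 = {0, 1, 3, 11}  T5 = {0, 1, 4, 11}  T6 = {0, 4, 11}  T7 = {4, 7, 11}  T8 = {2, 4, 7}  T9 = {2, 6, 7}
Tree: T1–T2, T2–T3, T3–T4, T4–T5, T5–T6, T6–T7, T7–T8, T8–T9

A tree decomposition must satisfy three properties: every vertex lies in some bag; for every edge, both endpoints lie together in some bag; and for every vertex, the bags containing it form a connected subtree. Here vertex 10 appears in no bag, so the decomposition is invalid.

No — vertex 10 appears in no bag.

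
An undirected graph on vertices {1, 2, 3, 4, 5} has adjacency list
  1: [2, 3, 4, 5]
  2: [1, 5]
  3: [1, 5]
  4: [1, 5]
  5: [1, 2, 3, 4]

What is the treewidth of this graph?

A width-2 tree decomposition is:
Bags: B1 = {1, 2, 5}  B2 = {1, 4, 5}  B3 = {1, 3, 5}
Tree: B1–B2, B2–B3
Every bag has size at most 3, so the width is 3 − 1 = 2 and tw(G) ≤ 2. On the other hand G contains the 3-clique {1, 2, 5}. A clique must lie in a single bag of any decomposition, so no decomposition can have width below 2. The upper and lower bounds meet at 2, so that is the treewidth.

2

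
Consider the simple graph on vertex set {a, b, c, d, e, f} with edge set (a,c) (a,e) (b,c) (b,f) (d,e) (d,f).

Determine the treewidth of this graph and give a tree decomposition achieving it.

Every bag has size at most 3, so the width is 3 − 1 = 2 and tw(G) ≤ 2. The edges f–b–c–a–e–d–f form a cycle, so G is not a tree and its treewidth is at least 2. Therefore the treewidth is 2.

Treewidth 2.
Bags: B1 = {b, c, f}  B2 = {a, c, f}  B3 = {a, e, f}  B4 = {d, e, f}
Tree: B1–B2, B2–B3, B3–B4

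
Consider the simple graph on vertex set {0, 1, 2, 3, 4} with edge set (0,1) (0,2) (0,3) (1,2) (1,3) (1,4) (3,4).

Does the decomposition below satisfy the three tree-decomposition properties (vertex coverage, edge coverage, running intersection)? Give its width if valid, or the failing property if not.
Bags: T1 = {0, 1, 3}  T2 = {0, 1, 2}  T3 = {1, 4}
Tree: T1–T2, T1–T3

No — edge (3,4) lies in no bag.

A tree decomposition must satisfy three properties: every vertex lies in some bag; for every edge, both endpoints lie together in some bag; and for every vertex, the bags containing it form a connected subtree. Here edge (3,4) lies in no bag, so the decomposition is invalid.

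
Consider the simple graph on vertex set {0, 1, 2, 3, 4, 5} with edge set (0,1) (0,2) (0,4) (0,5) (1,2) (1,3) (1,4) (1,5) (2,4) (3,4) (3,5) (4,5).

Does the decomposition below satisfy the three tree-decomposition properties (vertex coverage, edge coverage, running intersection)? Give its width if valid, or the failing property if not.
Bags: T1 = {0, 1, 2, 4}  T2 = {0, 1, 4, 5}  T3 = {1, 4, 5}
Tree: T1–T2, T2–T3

A tree decomposition must satisfy three properties: every vertex lies in some bag; for every edge, both endpoints lie together in some bag; and for every vertex, the bags containing it form a connected subtree. Here vertex 3 appears in no bag, so the decomposition is invalid.

No — vertex 3 appears in no bag.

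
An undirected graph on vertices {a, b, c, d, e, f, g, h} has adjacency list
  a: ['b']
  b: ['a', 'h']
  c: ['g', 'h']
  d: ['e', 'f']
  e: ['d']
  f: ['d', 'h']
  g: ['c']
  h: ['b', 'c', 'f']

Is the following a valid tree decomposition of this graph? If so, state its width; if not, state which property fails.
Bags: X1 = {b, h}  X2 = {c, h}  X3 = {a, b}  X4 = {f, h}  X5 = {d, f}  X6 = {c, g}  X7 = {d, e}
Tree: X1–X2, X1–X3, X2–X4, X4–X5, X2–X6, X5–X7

Yes; width 1.

Vertex coverage: the bags together contain {a, b, c, d, e, f, g, h}, the full vertex set. Edge coverage: each edge of G has both endpoints in at least one bag. Running intersection: for every vertex, the bags containing it form a connected subtree. All three properties hold, so this is a valid tree decomposition of width max|bag| − 1 = 1, and hence tw(G) ≤ 1.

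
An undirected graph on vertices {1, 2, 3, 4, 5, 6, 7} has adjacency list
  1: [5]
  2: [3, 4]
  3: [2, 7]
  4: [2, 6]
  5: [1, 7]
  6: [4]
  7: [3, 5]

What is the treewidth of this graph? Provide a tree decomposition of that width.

Treewidth 1.
One such decomposition:
Bags: B1 = {1, 5}  B2 = {5, 7}  B3 = {3, 7}  B4 = {2, 3}  B5 = {2, 4}  B6 = {4, 6}
Tree: B1–B2, B2–B3, B3–B4, B4–B5, B5–B6

Each bag holds 2 vertices, so the decomposition has width 1, which upper-bounds the treewidth. Any graph with an edge has treewidth ≥ 1, and G has the edge 1–5. Therefore the treewidth is 1.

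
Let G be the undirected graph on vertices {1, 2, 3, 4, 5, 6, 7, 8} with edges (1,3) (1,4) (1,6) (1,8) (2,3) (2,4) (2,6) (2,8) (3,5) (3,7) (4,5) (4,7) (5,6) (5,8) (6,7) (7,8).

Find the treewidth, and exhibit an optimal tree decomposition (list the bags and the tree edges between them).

Treewidth 4.
One such decomposition:
Bags: B1 = {1, 2, 5, 7, 8}  B2 = {1, 2, 4, 5, 7}  B3 = {1, 2, 3, 5, 7}  B4 = {1, 2, 5, 6, 7}
Tree: B1–B2, B2–B3, B3–B4

Every bag has size at most 5, so the width is 5 − 1 = 4 and tw(G) ≤ 4. For the lower bound: the 5 vertex sets {5,8}, {2,4}, {1,3}, {7}, {6} are disjoint, each induces a connected subgraph, and every pair is joined by at least one edge of G. Contracting each set to a single vertex therefore yields K_{5} as a minor, and since treewidth is minor-monotone, tw(G) ≥ tw(K_{5}) = 4. The upper and lower bounds meet at 4, so that is the treewidth.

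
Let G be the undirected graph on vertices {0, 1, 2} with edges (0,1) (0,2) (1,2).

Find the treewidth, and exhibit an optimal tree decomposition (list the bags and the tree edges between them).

A single bag containing all 3 vertices is trivially a valid decomposition of width 2. On the other hand G contains the 3-clique {0, 1, 2}. A clique must lie in a single bag of any decomposition, so no decomposition can have width below 2. Hence tw(G) = 2 exactly.

Treewidth 2.
One such decomposition:
Bags: B1 = {0, 1, 2}
Tree: (single bag)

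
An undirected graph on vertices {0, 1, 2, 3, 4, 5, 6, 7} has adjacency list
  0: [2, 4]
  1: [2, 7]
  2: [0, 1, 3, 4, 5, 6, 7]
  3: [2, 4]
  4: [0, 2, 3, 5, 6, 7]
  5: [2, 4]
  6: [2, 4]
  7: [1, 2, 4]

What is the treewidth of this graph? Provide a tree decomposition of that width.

Treewidth 2.
Bags: B1 = {1, 2, 7}  B2 = {2, 4, 7}  B3 = {2, 3, 4}  B4 = {2, 4, 6}  B5 = {0, 2, 4}  B6 = {2, 4, 5}
Tree: B1–B2, B2–B3, B2–B4, B4–B5, B4–B6

Each bag holds 3 vertices, so the decomposition has width 2, which upper-bounds the treewidth. Conversely, {1, 2, 7} is a clique of size 3, and the vertices of any clique must share a bag in every tree decomposition; so some bag has ≥ 3 vertices and tw(G) ≥ 2. Hence tw(G) = 2 exactly.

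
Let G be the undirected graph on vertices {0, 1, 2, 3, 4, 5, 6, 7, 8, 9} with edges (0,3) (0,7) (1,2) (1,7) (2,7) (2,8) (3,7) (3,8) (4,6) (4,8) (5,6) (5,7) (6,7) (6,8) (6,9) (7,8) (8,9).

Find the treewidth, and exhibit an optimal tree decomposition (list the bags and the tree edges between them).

Treewidth 2.
One optimal decomposition is:
Bags: B1 = {5, 6, 7}  B2 = {6, 7, 8}  B3 = {2, 7, 8}  B4 = {4, 6, 8}  B5 = {3, 7, 8}  B6 = {0, 3, 7}  B7 = {1, 2, 7}  B8 = {6, 8, 9}
Tree: B1–B2, B2–B3, B2–B4, B2–B5, B5–B6, B3–B7, B4–B8

Every bag has size at most 3, so the width is 3 − 1 = 2 and tw(G) ≤ 2. For the lower bound, the 3 vertices {6, 8, 9} are pairwise adjacent, and any tree decomposition puts a clique entirely inside one bag — forcing width ≥ 2. Therefore the treewidth is 2.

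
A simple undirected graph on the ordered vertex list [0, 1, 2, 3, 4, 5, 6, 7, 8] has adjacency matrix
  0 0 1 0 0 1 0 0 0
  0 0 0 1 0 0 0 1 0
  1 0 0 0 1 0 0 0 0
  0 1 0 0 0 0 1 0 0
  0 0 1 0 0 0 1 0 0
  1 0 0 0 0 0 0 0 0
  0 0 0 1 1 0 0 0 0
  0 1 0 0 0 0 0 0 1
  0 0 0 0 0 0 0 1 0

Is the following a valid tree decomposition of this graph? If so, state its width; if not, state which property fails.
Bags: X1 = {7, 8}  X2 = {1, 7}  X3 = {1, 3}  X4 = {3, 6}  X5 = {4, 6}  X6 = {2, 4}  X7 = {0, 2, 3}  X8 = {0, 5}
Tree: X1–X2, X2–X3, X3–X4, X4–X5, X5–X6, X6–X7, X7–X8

No — bags containing vertex 3 are not connected in the tree.

A tree decomposition must satisfy three properties: every vertex lies in some bag; for every edge, both endpoints lie together in some bag; and for every vertex, the bags containing it form a connected subtree. Here bags containing vertex 3 are not connected in the tree, so the decomposition is invalid.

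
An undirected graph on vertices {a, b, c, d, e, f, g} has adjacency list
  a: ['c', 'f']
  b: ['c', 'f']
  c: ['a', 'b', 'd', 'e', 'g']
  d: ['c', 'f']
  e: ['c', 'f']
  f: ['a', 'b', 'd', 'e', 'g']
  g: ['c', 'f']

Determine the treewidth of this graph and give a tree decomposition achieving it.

Treewidth 2.
One such decomposition:
Bags: B1 = {a, c, f}  B2 = {c, e, f}  B3 = {b, c, f}  B4 = {c, d, f}  B5 = {c, f, g}
Tree: B1–B2, B2–B3, B3–B4, B4–B5

Every bag has size at most 3, so the width is 3 − 1 = 2 and tw(G) ≤ 2. Since f–a–c–e–f is a cycle in G, G is not acyclic. Forests are exactly the graphs of treewidth ≤ 1, so tw(G) ≥ 2. Therefore the treewidth is 2.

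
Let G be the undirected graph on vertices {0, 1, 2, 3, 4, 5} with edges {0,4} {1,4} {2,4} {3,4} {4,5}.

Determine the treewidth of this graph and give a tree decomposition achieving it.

Treewidth 1.
Bags: B1 = {3, 4}  B2 = {1, 4}  B3 = {4, 5}  B4 = {2, 4}  B5 = {0, 4}
Tree: B1–B2, B2–B3, B2–B4, B3–B5

Each bag holds 2 vertices, so the decomposition has width 1, which upper-bounds the treewidth. Any graph with an edge has treewidth ≥ 1, and G has the edge 3–4. Hence tw(G) = 1 exactly.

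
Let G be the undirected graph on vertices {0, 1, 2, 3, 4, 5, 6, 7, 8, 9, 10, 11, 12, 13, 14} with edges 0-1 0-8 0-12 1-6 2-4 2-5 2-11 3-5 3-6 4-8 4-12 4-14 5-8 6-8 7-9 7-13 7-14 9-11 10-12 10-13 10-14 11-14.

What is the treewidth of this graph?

3

A width-3 tree decomposition is:
Bags: B1 = {7, 9, 10, 13}  B2 = {7, 9, 10, 14}  B3 = {9, 10, 11, 14}  B4 = {10, 11, 12, 14}  B5 = {4, 11, 12, 14}  B6 = {2, 4, 11, 12}  B7 = {0, 2, 4, 12}  B8 = {0, 2, 4, 8}  B9 = {0, 2, 5, 8}  B10 = {0, 1, 5, 8}  B11 = {1, 5, 6, 8}  B12 = {1, 3, 5, 6}
Tree: B1–B2, B2–B3, B3–B4, B4–B5, B5–B6, B6–B7, B7–B8, B8–B9, B9–B10, B10–B11, B11–B12
The largest bag has 4 vertices, giving width 3; this decomposition certifies tw(G) ≤ 3. For the lower bound: the 4 vertex sets {7,9,13}, {10}, {14}, {2,4,11,12} are disjoint, each induces a connected subgraph, and every pair is joined by at least one edge of G. Contracting each set to a single vertex therefore yields K_{4} as a minor, and since treewidth is minor-monotone, tw(G) ≥ tw(K_{4}) = 3. The upper and lower bounds meet at 3, so that is the treewidth.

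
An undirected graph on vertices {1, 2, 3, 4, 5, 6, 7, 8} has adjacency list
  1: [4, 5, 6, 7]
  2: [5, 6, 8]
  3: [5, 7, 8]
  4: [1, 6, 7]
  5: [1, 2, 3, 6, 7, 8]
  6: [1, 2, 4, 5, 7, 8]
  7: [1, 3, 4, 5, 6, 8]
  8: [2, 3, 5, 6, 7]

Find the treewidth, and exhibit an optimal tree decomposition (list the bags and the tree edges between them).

The largest bag has 4 vertices, giving width 3; this decomposition certifies tw(G) ≤ 3. Conversely, {1, 4, 6, 7} is a clique of size 4, and the vertices of any clique must share a bag in every tree decomposition; so some bag has ≥ 4 vertices and tw(G) ≥ 3. Therefore the treewidth is 3.

Treewidth 3.
One optimal decomposition is:
Bags: B1 = {5, 6, 7, 8}  B2 = {1, 5, 6, 7}  B3 = {1, 4, 6, 7}  B4 = {2, 5, 6, 8}  B5 = {3, 5, 7, 8}
Tree: B1–B2, B2–B3, B1–B4, B1–B5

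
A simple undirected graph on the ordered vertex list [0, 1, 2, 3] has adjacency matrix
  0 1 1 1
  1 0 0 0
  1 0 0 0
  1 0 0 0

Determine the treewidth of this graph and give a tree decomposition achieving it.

Each bag holds 2 vertices, so the decomposition has width 1, which upper-bounds the treewidth. Any graph with an edge has treewidth ≥ 1, and G has the edge 3–0. The upper and lower bounds meet at 1, so that is the treewidth.

Treewidth 1.
One such decomposition:
Bags: B1 = {0, 3}  B2 = {0, 1}  B3 = {0, 2}
Tree: B1–B2, B1–B3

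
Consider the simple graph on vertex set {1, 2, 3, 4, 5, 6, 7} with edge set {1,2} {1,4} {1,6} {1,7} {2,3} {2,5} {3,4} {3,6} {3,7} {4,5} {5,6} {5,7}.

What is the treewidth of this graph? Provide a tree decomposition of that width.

Treewidth 3.
One optimal decomposition is:
Bags: B1 = {1, 2, 3, 5}  B2 = {1, 3, 5, 7}  B3 = {1, 3, 4, 5}  B4 = {1, 3, 5, 6}
Tree: B1–B2, B2–B3, B3–B4

The largest bag has 4 vertices, giving width 3; this decomposition certifies tw(G) ≤ 3. For the lower bound: the 4 vertex sets {2,5}, {1,7}, {3}, {4} are disjoint, each induces a connected subgraph, and every pair is joined by at least one edge of G. Contracting each set to a single vertex therefore yields K_{4} as a minor, and since treewidth is minor-monotone, tw(G) ≥ tw(K_{4}) = 3. The upper and lower bounds meet at 3, so that is the treewidth.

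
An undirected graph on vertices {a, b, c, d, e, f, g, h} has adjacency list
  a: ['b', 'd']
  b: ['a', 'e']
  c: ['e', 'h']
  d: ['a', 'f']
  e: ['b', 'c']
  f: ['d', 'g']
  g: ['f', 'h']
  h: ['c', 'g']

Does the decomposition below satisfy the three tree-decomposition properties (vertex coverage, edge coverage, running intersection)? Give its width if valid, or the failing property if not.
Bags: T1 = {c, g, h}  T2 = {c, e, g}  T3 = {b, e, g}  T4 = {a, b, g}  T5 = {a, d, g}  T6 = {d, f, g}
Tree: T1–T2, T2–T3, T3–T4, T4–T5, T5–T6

Every vertex of G appears in some bag (union = {a, b, c, d, e, f, g, h}); every edge is covered by a bag; and for each vertex v the set of bags containing v is connected in the bag tree. The decomposition is therefore valid. The largest bag has 3 vertices, so the width is 2.

Yes; width 2.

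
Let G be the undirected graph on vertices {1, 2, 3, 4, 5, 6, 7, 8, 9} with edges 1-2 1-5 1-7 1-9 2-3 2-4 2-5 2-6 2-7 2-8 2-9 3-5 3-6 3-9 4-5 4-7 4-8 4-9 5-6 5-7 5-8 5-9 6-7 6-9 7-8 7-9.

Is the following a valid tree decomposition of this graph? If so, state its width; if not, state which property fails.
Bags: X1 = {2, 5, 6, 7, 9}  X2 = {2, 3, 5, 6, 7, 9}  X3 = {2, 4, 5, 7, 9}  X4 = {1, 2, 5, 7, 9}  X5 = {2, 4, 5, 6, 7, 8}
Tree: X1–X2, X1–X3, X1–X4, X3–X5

A tree decomposition must satisfy three properties: every vertex lies in some bag; for every edge, both endpoints lie together in some bag; and for every vertex, the bags containing it form a connected subtree. Here bags containing vertex 6 are not connected in the tree, so the decomposition is invalid.

No — bags containing vertex 6 are not connected in the tree.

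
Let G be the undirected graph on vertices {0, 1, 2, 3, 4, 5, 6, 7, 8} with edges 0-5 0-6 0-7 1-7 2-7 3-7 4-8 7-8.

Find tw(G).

A width-1 tree decomposition is:
Bags: B1 = {3, 7}  B2 = {7, 8}  B3 = {0, 7}  B4 = {1, 7}  B5 = {0, 5}  B6 = {0, 6}  B7 = {2, 7}  B8 = {4, 8}
Tree: B1–B2, B2–B3, B3–B4, B3–B5, B5–B6, B3–B7, B2–B8
Each bag holds 2 vertices, so the decomposition has width 1, which upper-bounds the treewidth. Any graph with an edge has treewidth ≥ 1, and G has the edge 7–3. Combining the bounds, tw(G) = 1.

1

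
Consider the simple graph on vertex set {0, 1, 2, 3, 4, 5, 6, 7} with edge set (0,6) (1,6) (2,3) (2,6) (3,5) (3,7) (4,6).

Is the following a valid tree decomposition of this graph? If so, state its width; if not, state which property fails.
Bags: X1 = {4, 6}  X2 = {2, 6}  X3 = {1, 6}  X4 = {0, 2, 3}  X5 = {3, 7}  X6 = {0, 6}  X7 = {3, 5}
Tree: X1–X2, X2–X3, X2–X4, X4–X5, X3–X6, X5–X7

A tree decomposition must satisfy three properties: every vertex lies in some bag; for every edge, both endpoints lie together in some bag; and for every vertex, the bags containing it form a connected subtree. Here bags containing vertex 0 are not connected in the tree, so the decomposition is invalid.

No — bags containing vertex 0 are not connected in the tree.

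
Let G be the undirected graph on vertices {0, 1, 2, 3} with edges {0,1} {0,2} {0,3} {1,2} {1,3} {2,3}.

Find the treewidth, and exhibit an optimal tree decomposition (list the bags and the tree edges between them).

A single bag containing all 4 vertices is trivially a valid decomposition of width 3. Conversely, {0, 1, 2, 3} is a clique of size 4, and the vertices of any clique must share a bag in every tree decomposition; so some bag has ≥ 4 vertices and tw(G) ≥ 3. Hence tw(G) = 3 exactly.

Treewidth 3.
Bags: B1 = {0, 1, 2, 3}
Tree: (single bag)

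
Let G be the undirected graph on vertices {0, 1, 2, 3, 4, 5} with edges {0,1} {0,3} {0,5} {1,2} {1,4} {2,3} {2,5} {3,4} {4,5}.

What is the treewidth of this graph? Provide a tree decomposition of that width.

Every bag has size at most 4, so the width is 4 − 1 = 3 and tw(G) ≤ 3. For the lower bound: the 4 vertex sets {0,1}, {2,5}, {4}, {3} are disjoint, each induces a connected subgraph, and every pair is joined by at least one edge of G. Contracting each set to a single vertex therefore yields K_{4} as a minor, and since treewidth is minor-monotone, tw(G) ≥ tw(K_{4}) = 3. The upper and lower bounds meet at 3, so that is the treewidth.

Treewidth 3.
One such decomposition:
Bags: B1 = {0, 1, 2, 4}  B2 = {0, 2, 4, 5}  B3 = {0, 2, 3, 4}
Tree: B1–B2, B2–B3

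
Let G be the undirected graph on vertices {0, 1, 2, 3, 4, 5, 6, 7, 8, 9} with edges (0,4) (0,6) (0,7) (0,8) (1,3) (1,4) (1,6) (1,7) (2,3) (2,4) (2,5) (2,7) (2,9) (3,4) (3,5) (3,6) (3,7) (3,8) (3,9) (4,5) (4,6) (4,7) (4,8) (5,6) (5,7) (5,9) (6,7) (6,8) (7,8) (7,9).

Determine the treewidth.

4

A width-4 tree decomposition is:
Bags: B1 = {2, 3, 4, 5, 7}  B2 = {2, 3, 5, 7, 9}  B3 = {3, 4, 5, 6, 7}  B4 = {3, 4, 6, 7, 8}  B5 = {0, 4, 6, 7, 8}  B6 = {1, 3, 4, 6, 7}
Tree: B1–B2, B1–B3, B3–B4, B4–B5, B4–B6
Every bag has size at most 5, so the width is 5 − 1 = 4 and tw(G) ≤ 4. Conversely, {0, 4, 6, 7, 8} is a clique of size 5, and the vertices of any clique must share a bag in every tree decomposition; so some bag has ≥ 5 vertices and tw(G) ≥ 4. Hence tw(G) = 4 exactly.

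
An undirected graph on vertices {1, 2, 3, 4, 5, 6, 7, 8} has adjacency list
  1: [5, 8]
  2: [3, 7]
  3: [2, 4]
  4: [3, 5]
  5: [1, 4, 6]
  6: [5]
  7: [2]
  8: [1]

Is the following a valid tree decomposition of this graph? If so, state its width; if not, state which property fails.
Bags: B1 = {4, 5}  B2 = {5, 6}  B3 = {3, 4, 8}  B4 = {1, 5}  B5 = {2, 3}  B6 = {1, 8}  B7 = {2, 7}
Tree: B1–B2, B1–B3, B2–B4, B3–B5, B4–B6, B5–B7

No — bags containing vertex 8 are not connected in the tree.

A tree decomposition must satisfy three properties: every vertex lies in some bag; for every edge, both endpoints lie together in some bag; and for every vertex, the bags containing it form a connected subtree. Here bags containing vertex 8 are not connected in the tree, so the decomposition is invalid.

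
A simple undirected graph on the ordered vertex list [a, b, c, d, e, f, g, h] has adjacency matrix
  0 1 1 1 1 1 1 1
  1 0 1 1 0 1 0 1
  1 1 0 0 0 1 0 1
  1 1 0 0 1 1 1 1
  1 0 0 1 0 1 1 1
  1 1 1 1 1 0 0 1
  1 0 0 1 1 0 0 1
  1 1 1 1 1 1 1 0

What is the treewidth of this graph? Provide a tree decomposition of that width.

The largest bag has 5 vertices, giving width 4; this decomposition certifies tw(G) ≤ 4. For the lower bound, the 5 vertices {a, d, e, g, h} are pairwise adjacent, and any tree decomposition puts a clique entirely inside one bag — forcing width ≥ 4. The upper and lower bounds meet at 4, so that is the treewidth.

Treewidth 4.
One such decomposition:
Bags: B1 = {a, d, e, f, h}  B2 = {a, b, d, f, h}  B3 = {a, d, e, g, h}  B4 = {a, b, c, f, h}
Tree: B1–B2, B1–B3, B2–B4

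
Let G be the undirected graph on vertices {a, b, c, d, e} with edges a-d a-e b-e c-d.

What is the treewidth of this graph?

A width-1 tree decomposition is:
Bags: B1 = {c, d}  B2 = {a, d}  B3 = {a, e}  B4 = {b, e}
Tree: B1–B2, B2–B3, B3–B4
Every bag has size at most 2, so the width is 2 − 1 = 1 and tw(G) ≤ 1. G has an edge, so its treewidth is at least 1. The upper and lower bounds meet at 1, so that is the treewidth.

1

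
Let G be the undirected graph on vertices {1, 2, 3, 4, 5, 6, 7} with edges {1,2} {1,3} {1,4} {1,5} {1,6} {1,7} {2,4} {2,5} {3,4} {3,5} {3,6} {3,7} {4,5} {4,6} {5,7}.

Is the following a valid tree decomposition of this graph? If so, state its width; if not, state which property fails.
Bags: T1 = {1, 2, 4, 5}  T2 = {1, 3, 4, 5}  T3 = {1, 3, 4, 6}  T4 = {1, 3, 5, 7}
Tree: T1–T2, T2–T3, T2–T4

Every vertex of G appears in some bag (union = {1, 2, 3, 4, 5, 6, 7}); every edge is covered by a bag; and for each vertex v the set of bags containing v is connected in the bag tree. The decomposition is therefore valid. The largest bag has 4 vertices, so the width is 3.

Yes; width 3.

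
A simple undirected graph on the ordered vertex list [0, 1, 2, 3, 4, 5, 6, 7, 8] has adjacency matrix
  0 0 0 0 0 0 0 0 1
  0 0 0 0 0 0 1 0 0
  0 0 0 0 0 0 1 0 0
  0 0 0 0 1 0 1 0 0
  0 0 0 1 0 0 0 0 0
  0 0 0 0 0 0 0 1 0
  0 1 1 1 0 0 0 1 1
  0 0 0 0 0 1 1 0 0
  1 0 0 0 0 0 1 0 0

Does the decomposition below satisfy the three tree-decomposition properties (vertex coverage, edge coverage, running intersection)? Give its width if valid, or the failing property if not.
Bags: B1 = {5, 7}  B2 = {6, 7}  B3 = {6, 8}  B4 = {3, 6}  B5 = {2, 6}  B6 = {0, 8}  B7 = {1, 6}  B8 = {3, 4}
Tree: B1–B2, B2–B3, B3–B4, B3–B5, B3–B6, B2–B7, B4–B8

Every vertex of G appears in some bag (union = {0, 1, 2, 3, 4, 5, 6, 7, 8}); every edge is covered by a bag; and for each vertex v the set of bags containing v is connected in the bag tree. The decomposition is therefore valid. The largest bag has 2 vertices, so the width is 1.

Yes; width 1.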